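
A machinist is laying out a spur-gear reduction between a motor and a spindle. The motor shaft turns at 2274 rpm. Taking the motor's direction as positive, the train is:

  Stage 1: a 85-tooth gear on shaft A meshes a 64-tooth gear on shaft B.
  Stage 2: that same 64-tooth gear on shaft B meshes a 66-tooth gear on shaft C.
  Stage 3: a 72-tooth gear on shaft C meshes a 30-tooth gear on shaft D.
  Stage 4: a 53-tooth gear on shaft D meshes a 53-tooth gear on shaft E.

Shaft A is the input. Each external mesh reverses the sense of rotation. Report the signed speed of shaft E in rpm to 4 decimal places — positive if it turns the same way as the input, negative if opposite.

Stage 1 [85T→64T]: ω = 2274.0000×85/64 = 3020.1562 rpm, dir flips to −; running = −3020.1562
Stage 2 [64T→66T]: ω = 3020.1562×64/66 = 2928.6364 rpm, dir flips to +; running = +2928.6364
Stage 3 [72T→30T]: ω = 2928.6364×72/30 = 7028.7273 rpm, dir flips to −; running = −7028.7273
Stage 4 [53T→53T]: ω = 7028.7273×53/53 = 7028.7273 rpm, dir flips to +; running = +7028.7273

+7028.7273 rpm (same as input, |ω| = 7028.7273 rpm)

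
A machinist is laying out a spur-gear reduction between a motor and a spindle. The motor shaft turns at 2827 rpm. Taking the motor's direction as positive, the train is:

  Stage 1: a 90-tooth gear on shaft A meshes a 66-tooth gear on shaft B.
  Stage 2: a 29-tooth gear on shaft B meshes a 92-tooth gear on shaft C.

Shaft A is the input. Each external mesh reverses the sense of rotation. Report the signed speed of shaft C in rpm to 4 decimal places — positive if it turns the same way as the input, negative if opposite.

+1215.1630 rpm (same as input, |ω| = 1215.1630 rpm)

Stage 1 [90T→66T]: ω = 2827.0000×90/66 = 3855.0000 rpm, dir flips to −; running = −3855.0000
Stage 2 [29T→92T]: ω = 3855.0000×29/92 = 1215.1630 rpm, dir flips to +; running = +1215.1630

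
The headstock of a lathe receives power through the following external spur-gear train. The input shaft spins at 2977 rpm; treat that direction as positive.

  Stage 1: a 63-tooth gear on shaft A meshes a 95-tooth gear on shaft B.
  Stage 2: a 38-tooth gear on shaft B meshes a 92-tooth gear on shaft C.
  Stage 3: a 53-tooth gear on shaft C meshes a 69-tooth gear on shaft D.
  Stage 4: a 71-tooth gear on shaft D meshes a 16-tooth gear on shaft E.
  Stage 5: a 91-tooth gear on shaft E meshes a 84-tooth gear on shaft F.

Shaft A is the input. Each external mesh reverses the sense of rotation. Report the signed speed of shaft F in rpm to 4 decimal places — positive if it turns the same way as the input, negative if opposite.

Stage 1 [63T→95T]: ω = 2977.0000×63/95 = 1974.2211 rpm, dir flips to −; running = −1974.2211
Stage 2 [38T→92T]: ω = 1974.2211×38/92 = 815.4391 rpm, dir flips to +; running = +815.4391
Stage 3 [53T→69T]: ω = 815.4391×53/69 = 626.3518 rpm, dir flips to −; running = −626.3518
Stage 4 [71T→16T]: ω = 626.3518×71/16 = 2779.4361 rpm, dir flips to +; running = +2779.4361
Stage 5 [91T→84T]: ω = 2779.4361×91/84 = 3011.0558 rpm, dir flips to −; running = −3011.0558

-3011.0558 rpm (opposite to input, |ω| = 3011.0558 rpm)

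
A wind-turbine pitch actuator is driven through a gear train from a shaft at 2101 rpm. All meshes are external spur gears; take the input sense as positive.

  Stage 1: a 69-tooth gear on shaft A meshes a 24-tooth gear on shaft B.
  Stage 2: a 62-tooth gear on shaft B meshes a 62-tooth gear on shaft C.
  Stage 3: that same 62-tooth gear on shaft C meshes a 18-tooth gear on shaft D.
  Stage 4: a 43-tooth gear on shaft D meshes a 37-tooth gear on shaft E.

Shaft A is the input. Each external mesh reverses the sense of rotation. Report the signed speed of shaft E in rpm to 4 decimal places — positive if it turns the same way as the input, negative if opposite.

Stage 1 [69T→24T]: ω = 2101.0000×69/24 = 6040.3750 rpm, dir flips to −; running = −6040.3750
Stage 2 [62T→62T]: ω = 6040.3750×62/62 = 6040.3750 rpm, dir flips to +; running = +6040.3750
Stage 3 [62T→18T]: ω = 6040.3750×62/18 = 20805.7361 rpm, dir flips to −; running = −20805.7361
Stage 4 [43T→37T]: ω = 20805.7361×43/37 = 24179.6393 rpm, dir flips to +; running = +24179.6393

+24179.6393 rpm (same as input, |ω| = 24179.6393 rpm)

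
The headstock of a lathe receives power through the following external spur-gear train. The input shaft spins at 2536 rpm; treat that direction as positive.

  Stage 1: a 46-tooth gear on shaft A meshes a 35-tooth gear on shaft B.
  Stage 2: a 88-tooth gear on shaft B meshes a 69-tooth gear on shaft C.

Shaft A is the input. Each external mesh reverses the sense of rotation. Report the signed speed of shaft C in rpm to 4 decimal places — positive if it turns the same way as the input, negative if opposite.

Stage 1 [46T→35T]: ω = 2536.0000×46/35 = 3333.0286 rpm, dir flips to −; running = −3333.0286
Stage 2 [88T→69T]: ω = 3333.0286×88/69 = 4250.8190 rpm, dir flips to +; running = +4250.8190

+4250.8190 rpm (same as input, |ω| = 4250.8190 rpm)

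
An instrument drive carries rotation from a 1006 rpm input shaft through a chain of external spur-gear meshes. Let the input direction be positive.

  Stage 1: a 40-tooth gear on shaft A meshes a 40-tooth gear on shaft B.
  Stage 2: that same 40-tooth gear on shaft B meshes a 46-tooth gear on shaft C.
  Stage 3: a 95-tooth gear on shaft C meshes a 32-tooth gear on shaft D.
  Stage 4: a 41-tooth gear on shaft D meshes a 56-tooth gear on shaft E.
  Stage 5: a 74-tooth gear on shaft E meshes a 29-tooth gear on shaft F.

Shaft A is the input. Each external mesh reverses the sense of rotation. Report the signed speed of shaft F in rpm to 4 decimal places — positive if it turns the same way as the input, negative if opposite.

-4851.8048 rpm (opposite to input, |ω| = 4851.8048 rpm)

Stage 1 [40T→40T]: ω = 1006.0000×40/40 = 1006.0000 rpm, dir flips to −; running = −1006.0000
Stage 2 [40T→46T]: ω = 1006.0000×40/46 = 874.7826 rpm, dir flips to +; running = +874.7826
Stage 3 [95T→32T]: ω = 874.7826×95/32 = 2597.0109 rpm, dir flips to −; running = −2597.0109
Stage 4 [41T→56T]: ω = 2597.0109×41/56 = 1901.3830 rpm, dir flips to +; running = +1901.3830
Stage 5 [74T→29T]: ω = 1901.3830×74/29 = 4851.8048 rpm, dir flips to −; running = −4851.8048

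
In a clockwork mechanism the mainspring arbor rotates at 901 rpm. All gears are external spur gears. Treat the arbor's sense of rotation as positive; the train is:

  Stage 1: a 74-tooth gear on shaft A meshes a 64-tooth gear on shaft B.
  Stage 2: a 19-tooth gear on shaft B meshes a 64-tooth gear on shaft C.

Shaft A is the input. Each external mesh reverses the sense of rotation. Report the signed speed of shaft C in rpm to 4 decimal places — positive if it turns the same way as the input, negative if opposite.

Stage 1 [74T→64T]: ω = 901.0000×74/64 = 1041.7812 rpm, dir flips to −; running = −1041.7812
Stage 2 [19T→64T]: ω = 1041.7812×19/64 = 309.2788 rpm, dir flips to +; running = +309.2788

+309.2788 rpm (same as input, |ω| = 309.2788 rpm)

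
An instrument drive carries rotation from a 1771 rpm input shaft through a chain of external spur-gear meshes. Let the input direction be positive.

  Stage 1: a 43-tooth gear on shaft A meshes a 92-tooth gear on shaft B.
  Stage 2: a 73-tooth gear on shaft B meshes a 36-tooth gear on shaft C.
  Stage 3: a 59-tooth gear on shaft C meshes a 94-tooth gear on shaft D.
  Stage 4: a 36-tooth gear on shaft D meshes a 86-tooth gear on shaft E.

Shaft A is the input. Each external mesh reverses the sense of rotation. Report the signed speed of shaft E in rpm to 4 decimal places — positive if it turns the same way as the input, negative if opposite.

+441.0093 rpm (same as input, |ω| = 441.0093 rpm)

Stage 1 [43T→92T]: ω = 1771.0000×43/92 = 827.7500 rpm, dir flips to −; running = −827.7500
Stage 2 [73T→36T]: ω = 827.7500×73/36 = 1678.4931 rpm, dir flips to +; running = +1678.4931
Stage 3 [59T→94T]: ω = 1678.4931×59/94 = 1053.5222 rpm, dir flips to −; running = −1053.5222
Stage 4 [36T→86T]: ω = 1053.5222×36/86 = 441.0093 rpm, dir flips to +; running = +441.0093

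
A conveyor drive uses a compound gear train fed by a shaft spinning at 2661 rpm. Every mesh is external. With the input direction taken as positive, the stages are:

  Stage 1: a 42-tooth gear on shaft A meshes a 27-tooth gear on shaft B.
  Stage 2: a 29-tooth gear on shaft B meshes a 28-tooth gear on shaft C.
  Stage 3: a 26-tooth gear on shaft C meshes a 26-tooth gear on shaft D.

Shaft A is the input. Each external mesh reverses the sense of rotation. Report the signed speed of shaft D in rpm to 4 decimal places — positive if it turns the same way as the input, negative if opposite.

-4287.1667 rpm (opposite to input, |ω| = 4287.1667 rpm)

Stage 1 [42T→27T]: ω = 2661.0000×42/27 = 4139.3333 rpm, dir flips to −; running = −4139.3333
Stage 2 [29T→28T]: ω = 4139.3333×29/28 = 4287.1667 rpm, dir flips to +; running = +4287.1667
Stage 3 [26T→26T]: ω = 4287.1667×26/26 = 4287.1667 rpm, dir flips to −; running = −4287.1667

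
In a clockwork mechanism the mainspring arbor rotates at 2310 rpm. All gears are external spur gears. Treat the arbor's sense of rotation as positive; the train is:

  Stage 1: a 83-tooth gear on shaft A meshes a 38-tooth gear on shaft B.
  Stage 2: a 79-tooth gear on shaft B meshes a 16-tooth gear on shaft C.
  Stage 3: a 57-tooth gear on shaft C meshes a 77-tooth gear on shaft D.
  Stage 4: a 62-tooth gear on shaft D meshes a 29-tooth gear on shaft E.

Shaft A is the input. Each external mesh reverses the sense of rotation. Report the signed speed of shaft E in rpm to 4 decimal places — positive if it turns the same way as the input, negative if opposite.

+39426.7888 rpm (same as input, |ω| = 39426.7888 rpm)

Stage 1 [83T→38T]: ω = 2310.0000×83/38 = 5045.5263 rpm, dir flips to −; running = −5045.5263
Stage 2 [79T→16T]: ω = 5045.5263×79/16 = 24912.2862 rpm, dir flips to +; running = +24912.2862
Stage 3 [57T→77T]: ω = 24912.2862×57/77 = 18441.5625 rpm, dir flips to −; running = −18441.5625
Stage 4 [62T→29T]: ω = 18441.5625×62/29 = 39426.7888 rpm, dir flips to +; running = +39426.7888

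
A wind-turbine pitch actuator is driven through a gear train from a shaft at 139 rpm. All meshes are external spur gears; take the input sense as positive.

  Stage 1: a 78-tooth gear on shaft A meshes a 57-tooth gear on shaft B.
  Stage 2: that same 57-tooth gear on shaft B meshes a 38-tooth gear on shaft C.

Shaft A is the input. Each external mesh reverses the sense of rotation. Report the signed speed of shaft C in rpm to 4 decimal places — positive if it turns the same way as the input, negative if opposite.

+285.3158 rpm (same as input, |ω| = 285.3158 rpm)

Stage 1 [78T→57T]: ω = 139.0000×78/57 = 190.2105 rpm, dir flips to −; running = −190.2105
Stage 2 [57T→38T]: ω = 190.2105×57/38 = 285.3158 rpm, dir flips to +; running = +285.3158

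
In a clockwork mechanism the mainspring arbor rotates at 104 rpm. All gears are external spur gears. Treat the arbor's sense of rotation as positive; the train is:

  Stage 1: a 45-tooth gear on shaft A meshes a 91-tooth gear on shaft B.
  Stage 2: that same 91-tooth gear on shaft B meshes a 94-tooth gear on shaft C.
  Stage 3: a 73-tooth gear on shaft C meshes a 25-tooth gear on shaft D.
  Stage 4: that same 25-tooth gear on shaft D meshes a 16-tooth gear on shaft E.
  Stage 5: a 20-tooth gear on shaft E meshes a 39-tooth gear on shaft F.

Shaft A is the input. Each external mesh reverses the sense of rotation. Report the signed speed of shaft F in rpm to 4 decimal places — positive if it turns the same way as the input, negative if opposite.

Stage 1 [45T→91T]: ω = 104.0000×45/91 = 51.4286 rpm, dir flips to −; running = −51.4286
Stage 2 [91T→94T]: ω = 51.4286×91/94 = 49.7872 rpm, dir flips to +; running = +49.7872
Stage 3 [73T→25T]: ω = 49.7872×73/25 = 145.3787 rpm, dir flips to −; running = −145.3787
Stage 4 [25T→16T]: ω = 145.3787×25/16 = 227.1543 rpm, dir flips to +; running = +227.1543
Stage 5 [20T→39T]: ω = 227.1543×20/39 = 116.4894 rpm, dir flips to −; running = −116.4894

-116.4894 rpm (opposite to input, |ω| = 116.4894 rpm)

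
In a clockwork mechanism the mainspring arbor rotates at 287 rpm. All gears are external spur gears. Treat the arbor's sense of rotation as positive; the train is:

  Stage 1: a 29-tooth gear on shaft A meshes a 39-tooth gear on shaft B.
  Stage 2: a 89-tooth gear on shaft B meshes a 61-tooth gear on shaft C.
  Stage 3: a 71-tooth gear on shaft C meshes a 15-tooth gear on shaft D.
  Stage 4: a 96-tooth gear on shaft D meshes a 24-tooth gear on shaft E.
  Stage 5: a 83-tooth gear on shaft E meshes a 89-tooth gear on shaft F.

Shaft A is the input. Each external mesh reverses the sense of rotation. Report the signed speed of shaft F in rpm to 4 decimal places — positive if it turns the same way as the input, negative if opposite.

Stage 1 [29T→39T]: ω = 287.0000×29/39 = 213.4103 rpm, dir flips to −; running = −213.4103
Stage 2 [89T→61T]: ω = 213.4103×89/61 = 311.3691 rpm, dir flips to +; running = +311.3691
Stage 3 [71T→15T]: ω = 311.3691×71/15 = 1473.8136 rpm, dir flips to −; running = −1473.8136
Stage 4 [96T→24T]: ω = 1473.8136×96/24 = 5895.2543 rpm, dir flips to +; running = +5895.2543
Stage 5 [83T→89T]: ω = 5895.2543×83/89 = 5497.8214 rpm, dir flips to −; running = −5497.8214

-5497.8214 rpm (opposite to input, |ω| = 5497.8214 rpm)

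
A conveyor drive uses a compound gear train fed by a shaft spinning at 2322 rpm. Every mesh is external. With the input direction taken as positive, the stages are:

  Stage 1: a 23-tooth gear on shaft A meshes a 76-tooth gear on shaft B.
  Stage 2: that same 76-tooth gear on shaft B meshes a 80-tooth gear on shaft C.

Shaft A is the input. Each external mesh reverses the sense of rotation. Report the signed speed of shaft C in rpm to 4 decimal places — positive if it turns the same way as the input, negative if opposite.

Stage 1 [23T→76T]: ω = 2322.0000×23/76 = 702.7105 rpm, dir flips to −; running = −702.7105
Stage 2 [76T→80T]: ω = 702.7105×76/80 = 667.5750 rpm, dir flips to +; running = +667.5750

+667.5750 rpm (same as input, |ω| = 667.5750 rpm)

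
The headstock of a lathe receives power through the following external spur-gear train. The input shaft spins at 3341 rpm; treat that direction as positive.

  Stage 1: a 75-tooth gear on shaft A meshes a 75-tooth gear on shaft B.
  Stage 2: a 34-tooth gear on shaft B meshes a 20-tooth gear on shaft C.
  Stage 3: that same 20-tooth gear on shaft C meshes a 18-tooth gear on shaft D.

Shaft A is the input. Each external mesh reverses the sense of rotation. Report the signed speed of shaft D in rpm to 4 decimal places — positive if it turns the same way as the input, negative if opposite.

Stage 1 [75T→75T]: ω = 3341.0000×75/75 = 3341.0000 rpm, dir flips to −; running = −3341.0000
Stage 2 [34T→20T]: ω = 3341.0000×34/20 = 5679.7000 rpm, dir flips to +; running = +5679.7000
Stage 3 [20T→18T]: ω = 5679.7000×20/18 = 6310.7778 rpm, dir flips to −; running = −6310.7778

-6310.7778 rpm (opposite to input, |ω| = 6310.7778 rpm)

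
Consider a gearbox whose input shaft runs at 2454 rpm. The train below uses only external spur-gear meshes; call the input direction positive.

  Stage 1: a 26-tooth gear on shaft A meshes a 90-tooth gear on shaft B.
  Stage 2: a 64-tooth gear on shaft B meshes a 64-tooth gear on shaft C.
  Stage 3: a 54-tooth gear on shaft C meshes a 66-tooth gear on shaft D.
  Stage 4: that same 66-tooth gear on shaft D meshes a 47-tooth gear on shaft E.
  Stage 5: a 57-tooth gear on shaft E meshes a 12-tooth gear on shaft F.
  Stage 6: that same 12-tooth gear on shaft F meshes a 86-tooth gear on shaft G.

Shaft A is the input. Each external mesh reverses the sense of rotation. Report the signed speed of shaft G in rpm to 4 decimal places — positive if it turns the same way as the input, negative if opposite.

+539.8557 rpm (same as input, |ω| = 539.8557 rpm)

Stage 1 [26T→90T]: ω = 2454.0000×26/90 = 708.9333 rpm, dir flips to −; running = −708.9333
Stage 2 [64T→64T]: ω = 708.9333×64/64 = 708.9333 rpm, dir flips to +; running = +708.9333
Stage 3 [54T→66T]: ω = 708.9333×54/66 = 580.0364 rpm, dir flips to −; running = −580.0364
Stage 4 [66T→47T]: ω = 580.0364×66/47 = 814.5191 rpm, dir flips to +; running = +814.5191
Stage 5 [57T→12T]: ω = 814.5191×57/12 = 3868.9660 rpm, dir flips to −; running = −3868.9660
Stage 6 [12T→86T]: ω = 3868.9660×12/86 = 539.8557 rpm, dir flips to +; running = +539.8557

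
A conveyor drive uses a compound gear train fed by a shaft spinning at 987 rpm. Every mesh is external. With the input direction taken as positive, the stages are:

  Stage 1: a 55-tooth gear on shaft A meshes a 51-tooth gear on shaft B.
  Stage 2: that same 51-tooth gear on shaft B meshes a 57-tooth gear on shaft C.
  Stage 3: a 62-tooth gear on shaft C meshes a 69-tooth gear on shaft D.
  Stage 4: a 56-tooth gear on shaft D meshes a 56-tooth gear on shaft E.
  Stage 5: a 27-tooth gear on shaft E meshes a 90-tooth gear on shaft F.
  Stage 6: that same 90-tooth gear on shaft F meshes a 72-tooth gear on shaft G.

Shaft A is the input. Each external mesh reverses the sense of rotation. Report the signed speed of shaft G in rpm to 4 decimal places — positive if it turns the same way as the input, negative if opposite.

Stage 1 [55T→51T]: ω = 987.0000×55/51 = 1064.4118 rpm, dir flips to −; running = −1064.4118
Stage 2 [51T→57T]: ω = 1064.4118×51/57 = 952.3684 rpm, dir flips to +; running = +952.3684
Stage 3 [62T→69T]: ω = 952.3684×62/69 = 855.7513 rpm, dir flips to −; running = −855.7513
Stage 4 [56T→56T]: ω = 855.7513×56/56 = 855.7513 rpm, dir flips to +; running = +855.7513
Stage 5 [27T→90T]: ω = 855.7513×27/90 = 256.7254 rpm, dir flips to −; running = −256.7254
Stage 6 [90T→72T]: ω = 256.7254×90/72 = 320.9068 rpm, dir flips to +; running = +320.9068

+320.9068 rpm (same as input, |ω| = 320.9068 rpm)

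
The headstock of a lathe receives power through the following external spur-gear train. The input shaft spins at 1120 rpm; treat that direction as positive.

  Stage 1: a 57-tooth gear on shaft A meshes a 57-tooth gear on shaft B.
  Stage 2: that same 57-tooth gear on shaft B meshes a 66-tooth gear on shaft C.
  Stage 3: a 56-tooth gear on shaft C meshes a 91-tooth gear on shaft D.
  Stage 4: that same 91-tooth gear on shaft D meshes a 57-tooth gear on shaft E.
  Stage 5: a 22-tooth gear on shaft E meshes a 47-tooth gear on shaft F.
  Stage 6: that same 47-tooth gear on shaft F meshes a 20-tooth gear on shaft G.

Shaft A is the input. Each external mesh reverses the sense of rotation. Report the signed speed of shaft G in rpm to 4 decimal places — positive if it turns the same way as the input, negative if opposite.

+1045.3333 rpm (same as input, |ω| = 1045.3333 rpm)

Stage 1 [57T→57T]: ω = 1120.0000×57/57 = 1120.0000 rpm, dir flips to −; running = −1120.0000
Stage 2 [57T→66T]: ω = 1120.0000×57/66 = 967.2727 rpm, dir flips to +; running = +967.2727
Stage 3 [56T→91T]: ω = 967.2727×56/91 = 595.2448 rpm, dir flips to −; running = −595.2448
Stage 4 [91T→57T]: ω = 595.2448×91/57 = 950.3030 rpm, dir flips to +; running = +950.3030
Stage 5 [22T→47T]: ω = 950.3030×22/47 = 444.8227 rpm, dir flips to −; running = −444.8227
Stage 6 [47T→20T]: ω = 444.8227×47/20 = 1045.3333 rpm, dir flips to +; running = +1045.3333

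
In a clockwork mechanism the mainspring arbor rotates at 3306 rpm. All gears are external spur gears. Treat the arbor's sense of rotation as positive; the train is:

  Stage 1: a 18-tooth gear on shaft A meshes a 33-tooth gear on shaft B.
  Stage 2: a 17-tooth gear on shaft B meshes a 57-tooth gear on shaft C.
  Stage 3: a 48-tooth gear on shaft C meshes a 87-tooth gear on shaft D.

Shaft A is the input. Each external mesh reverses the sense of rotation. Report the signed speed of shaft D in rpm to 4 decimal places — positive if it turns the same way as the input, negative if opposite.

Stage 1 [18T→33T]: ω = 3306.0000×18/33 = 1803.2727 rpm, dir flips to −; running = −1803.2727
Stage 2 [17T→57T]: ω = 1803.2727×17/57 = 537.8182 rpm, dir flips to +; running = +537.8182
Stage 3 [48T→87T]: ω = 537.8182×48/87 = 296.7273 rpm, dir flips to −; running = −296.7273

-296.7273 rpm (opposite to input, |ω| = 296.7273 rpm)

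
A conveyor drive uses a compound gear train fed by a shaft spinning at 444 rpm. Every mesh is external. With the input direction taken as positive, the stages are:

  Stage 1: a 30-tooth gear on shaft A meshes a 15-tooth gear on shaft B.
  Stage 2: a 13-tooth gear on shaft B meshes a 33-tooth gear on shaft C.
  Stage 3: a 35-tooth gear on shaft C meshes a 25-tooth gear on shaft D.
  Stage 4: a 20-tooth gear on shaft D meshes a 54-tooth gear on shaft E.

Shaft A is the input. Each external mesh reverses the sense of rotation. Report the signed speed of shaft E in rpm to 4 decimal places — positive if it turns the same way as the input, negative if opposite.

+181.3872 rpm (same as input, |ω| = 181.3872 rpm)

Stage 1 [30T→15T]: ω = 444.0000×30/15 = 888.0000 rpm, dir flips to −; running = −888.0000
Stage 2 [13T→33T]: ω = 888.0000×13/33 = 349.8182 rpm, dir flips to +; running = +349.8182
Stage 3 [35T→25T]: ω = 349.8182×35/25 = 489.7455 rpm, dir flips to −; running = −489.7455
Stage 4 [20T→54T]: ω = 489.7455×20/54 = 181.3872 rpm, dir flips to +; running = +181.3872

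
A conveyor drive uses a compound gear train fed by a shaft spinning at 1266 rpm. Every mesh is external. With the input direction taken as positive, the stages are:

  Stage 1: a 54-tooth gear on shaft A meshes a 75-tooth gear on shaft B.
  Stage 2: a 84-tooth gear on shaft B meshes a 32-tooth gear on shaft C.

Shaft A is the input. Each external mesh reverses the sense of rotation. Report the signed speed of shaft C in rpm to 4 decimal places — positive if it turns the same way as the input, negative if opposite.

Stage 1 [54T→75T]: ω = 1266.0000×54/75 = 911.5200 rpm, dir flips to −; running = −911.5200
Stage 2 [84T→32T]: ω = 911.5200×84/32 = 2392.7400 rpm, dir flips to +; running = +2392.7400

+2392.7400 rpm (same as input, |ω| = 2392.7400 rpm)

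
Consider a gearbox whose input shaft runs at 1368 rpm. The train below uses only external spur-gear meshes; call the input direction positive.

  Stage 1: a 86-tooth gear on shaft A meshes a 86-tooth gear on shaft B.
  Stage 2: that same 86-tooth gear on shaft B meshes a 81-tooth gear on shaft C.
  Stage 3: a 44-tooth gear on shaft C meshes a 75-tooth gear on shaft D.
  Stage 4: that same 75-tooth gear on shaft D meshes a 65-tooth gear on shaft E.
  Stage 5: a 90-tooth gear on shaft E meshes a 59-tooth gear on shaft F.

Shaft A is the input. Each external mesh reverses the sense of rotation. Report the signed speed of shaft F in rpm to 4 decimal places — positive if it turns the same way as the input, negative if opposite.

Stage 1 [86T→86T]: ω = 1368.0000×86/86 = 1368.0000 rpm, dir flips to −; running = −1368.0000
Stage 2 [86T→81T]: ω = 1368.0000×86/81 = 1452.4444 rpm, dir flips to +; running = +1452.4444
Stage 3 [44T→75T]: ω = 1452.4444×44/75 = 852.1007 rpm, dir flips to −; running = −852.1007
Stage 4 [75T→65T]: ω = 852.1007×75/65 = 983.1932 rpm, dir flips to +; running = +983.1932
Stage 5 [90T→59T]: ω = 983.1932×90/59 = 1499.7862 rpm, dir flips to −; running = −1499.7862

-1499.7862 rpm (opposite to input, |ω| = 1499.7862 rpm)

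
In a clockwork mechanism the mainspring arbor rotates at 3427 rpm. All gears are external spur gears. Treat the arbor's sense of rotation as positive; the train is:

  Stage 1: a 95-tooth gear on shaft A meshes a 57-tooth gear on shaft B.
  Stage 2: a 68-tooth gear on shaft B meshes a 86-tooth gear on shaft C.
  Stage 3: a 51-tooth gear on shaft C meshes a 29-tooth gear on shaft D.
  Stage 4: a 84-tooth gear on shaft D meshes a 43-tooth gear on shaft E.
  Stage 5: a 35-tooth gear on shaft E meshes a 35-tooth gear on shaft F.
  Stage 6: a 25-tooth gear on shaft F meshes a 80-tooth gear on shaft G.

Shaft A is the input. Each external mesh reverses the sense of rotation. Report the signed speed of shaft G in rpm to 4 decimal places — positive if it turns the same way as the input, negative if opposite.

+4848.4882 rpm (same as input, |ω| = 4848.4882 rpm)

Stage 1 [95T→57T]: ω = 3427.0000×95/57 = 5711.6667 rpm, dir flips to −; running = −5711.6667
Stage 2 [68T→86T]: ω = 5711.6667×68/86 = 4516.2016 rpm, dir flips to +; running = +4516.2016
Stage 3 [51T→29T]: ω = 4516.2016×51/29 = 7942.2855 rpm, dir flips to −; running = −7942.2855
Stage 4 [84T→43T]: ω = 7942.2855×84/43 = 15515.1623 rpm, dir flips to +; running = +15515.1623
Stage 5 [35T→35T]: ω = 15515.1623×35/35 = 15515.1623 rpm, dir flips to −; running = −15515.1623
Stage 6 [25T→80T]: ω = 15515.1623×25/80 = 4848.4882 rpm, dir flips to +; running = +4848.4882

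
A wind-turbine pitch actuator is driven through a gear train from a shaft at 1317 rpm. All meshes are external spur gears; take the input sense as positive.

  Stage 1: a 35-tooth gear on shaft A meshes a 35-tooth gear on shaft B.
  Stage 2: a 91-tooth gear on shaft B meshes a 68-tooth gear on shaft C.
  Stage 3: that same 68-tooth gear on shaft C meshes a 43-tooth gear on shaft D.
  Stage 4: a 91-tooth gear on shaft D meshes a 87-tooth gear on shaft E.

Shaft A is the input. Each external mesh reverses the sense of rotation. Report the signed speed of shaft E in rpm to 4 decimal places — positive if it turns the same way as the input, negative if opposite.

Stage 1 [35T→35T]: ω = 1317.0000×35/35 = 1317.0000 rpm, dir flips to −; running = −1317.0000
Stage 2 [91T→68T]: ω = 1317.0000×91/68 = 1762.4559 rpm, dir flips to +; running = +1762.4559
Stage 3 [68T→43T]: ω = 1762.4559×68/43 = 2787.1395 rpm, dir flips to −; running = −2787.1395
Stage 4 [91T→87T]: ω = 2787.1395×91/87 = 2915.2839 rpm, dir flips to +; running = +2915.2839

+2915.2839 rpm (same as input, |ω| = 2915.2839 rpm)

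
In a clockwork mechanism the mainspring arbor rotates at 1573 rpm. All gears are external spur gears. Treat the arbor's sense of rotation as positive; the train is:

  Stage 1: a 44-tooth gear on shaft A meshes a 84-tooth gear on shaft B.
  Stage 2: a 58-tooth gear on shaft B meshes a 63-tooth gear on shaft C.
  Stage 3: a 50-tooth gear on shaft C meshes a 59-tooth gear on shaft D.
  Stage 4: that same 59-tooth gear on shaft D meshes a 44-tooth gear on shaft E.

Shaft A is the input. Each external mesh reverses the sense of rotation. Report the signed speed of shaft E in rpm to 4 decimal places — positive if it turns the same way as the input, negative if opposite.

Stage 1 [44T→84T]: ω = 1573.0000×44/84 = 823.9524 rpm, dir flips to −; running = −823.9524
Stage 2 [58T→63T]: ω = 823.9524×58/63 = 758.5593 rpm, dir flips to +; running = +758.5593
Stage 3 [50T→59T]: ω = 758.5593×50/59 = 642.8469 rpm, dir flips to −; running = −642.8469
Stage 4 [59T→44T]: ω = 642.8469×59/44 = 861.9992 rpm, dir flips to +; running = +861.9992

+861.9992 rpm (same as input, |ω| = 861.9992 rpm)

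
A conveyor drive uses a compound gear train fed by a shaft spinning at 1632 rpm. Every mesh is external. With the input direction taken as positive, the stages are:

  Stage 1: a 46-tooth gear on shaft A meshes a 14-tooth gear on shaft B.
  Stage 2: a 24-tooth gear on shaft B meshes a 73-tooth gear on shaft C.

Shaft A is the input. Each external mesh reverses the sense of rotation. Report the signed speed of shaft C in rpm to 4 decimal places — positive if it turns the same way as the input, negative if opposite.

+1762.9432 rpm (same as input, |ω| = 1762.9432 rpm)

Stage 1 [46T→14T]: ω = 1632.0000×46/14 = 5362.2857 rpm, dir flips to −; running = −5362.2857
Stage 2 [24T→73T]: ω = 5362.2857×24/73 = 1762.9432 rpm, dir flips to +; running = +1762.9432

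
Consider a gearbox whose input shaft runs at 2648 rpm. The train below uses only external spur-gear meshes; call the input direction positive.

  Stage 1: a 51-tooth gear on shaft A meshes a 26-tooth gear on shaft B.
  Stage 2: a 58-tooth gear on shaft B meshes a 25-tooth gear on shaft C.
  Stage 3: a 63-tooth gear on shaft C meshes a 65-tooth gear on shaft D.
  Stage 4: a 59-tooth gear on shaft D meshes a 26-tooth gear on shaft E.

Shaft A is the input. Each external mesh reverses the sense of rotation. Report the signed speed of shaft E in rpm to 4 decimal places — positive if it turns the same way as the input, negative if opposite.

Stage 1 [51T→26T]: ω = 2648.0000×51/26 = 5194.1538 rpm, dir flips to −; running = −5194.1538
Stage 2 [58T→25T]: ω = 5194.1538×58/25 = 12050.4369 rpm, dir flips to +; running = +12050.4369
Stage 3 [63T→65T]: ω = 12050.4369×63/65 = 11679.6542 rpm, dir flips to −; running = −11679.6542
Stage 4 [59T→26T]: ω = 11679.6542×59/26 = 26503.8308 rpm, dir flips to +; running = +26503.8308

+26503.8308 rpm (same as input, |ω| = 26503.8308 rpm)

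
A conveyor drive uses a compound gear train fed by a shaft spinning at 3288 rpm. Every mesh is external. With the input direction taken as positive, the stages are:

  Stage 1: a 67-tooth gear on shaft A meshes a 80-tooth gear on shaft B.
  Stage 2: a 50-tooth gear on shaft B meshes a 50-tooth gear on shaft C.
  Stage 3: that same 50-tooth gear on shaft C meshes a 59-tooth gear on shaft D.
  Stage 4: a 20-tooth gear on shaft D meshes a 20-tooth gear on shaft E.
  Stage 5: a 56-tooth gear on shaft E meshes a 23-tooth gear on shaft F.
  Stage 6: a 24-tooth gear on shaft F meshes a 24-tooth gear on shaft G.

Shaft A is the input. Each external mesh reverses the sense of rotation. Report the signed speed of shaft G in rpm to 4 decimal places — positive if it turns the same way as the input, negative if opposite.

Stage 1 [67T→80T]: ω = 3288.0000×67/80 = 2753.7000 rpm, dir flips to −; running = −2753.7000
Stage 2 [50T→50T]: ω = 2753.7000×50/50 = 2753.7000 rpm, dir flips to +; running = +2753.7000
Stage 3 [50T→59T]: ω = 2753.7000×50/59 = 2333.6441 rpm, dir flips to −; running = −2333.6441
Stage 4 [20T→20T]: ω = 2333.6441×20/20 = 2333.6441 rpm, dir flips to +; running = +2333.6441
Stage 5 [56T→23T]: ω = 2333.6441×56/23 = 5681.9160 rpm, dir flips to −; running = −5681.9160
Stage 6 [24T→24T]: ω = 5681.9160×24/24 = 5681.9160 rpm, dir flips to +; running = +5681.9160

+5681.9160 rpm (same as input, |ω| = 5681.9160 rpm)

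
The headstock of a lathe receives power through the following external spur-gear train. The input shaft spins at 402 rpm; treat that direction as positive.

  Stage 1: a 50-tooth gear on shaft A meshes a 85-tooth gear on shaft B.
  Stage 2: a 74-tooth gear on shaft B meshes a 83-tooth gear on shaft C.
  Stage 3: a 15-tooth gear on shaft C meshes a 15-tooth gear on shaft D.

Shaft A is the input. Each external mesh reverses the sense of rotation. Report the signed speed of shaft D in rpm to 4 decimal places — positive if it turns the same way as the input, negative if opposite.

-210.8292 rpm (opposite to input, |ω| = 210.8292 rpm)

Stage 1 [50T→85T]: ω = 402.0000×50/85 = 236.4706 rpm, dir flips to −; running = −236.4706
Stage 2 [74T→83T]: ω = 236.4706×74/83 = 210.8292 rpm, dir flips to +; running = +210.8292
Stage 3 [15T→15T]: ω = 210.8292×15/15 = 210.8292 rpm, dir flips to −; running = −210.8292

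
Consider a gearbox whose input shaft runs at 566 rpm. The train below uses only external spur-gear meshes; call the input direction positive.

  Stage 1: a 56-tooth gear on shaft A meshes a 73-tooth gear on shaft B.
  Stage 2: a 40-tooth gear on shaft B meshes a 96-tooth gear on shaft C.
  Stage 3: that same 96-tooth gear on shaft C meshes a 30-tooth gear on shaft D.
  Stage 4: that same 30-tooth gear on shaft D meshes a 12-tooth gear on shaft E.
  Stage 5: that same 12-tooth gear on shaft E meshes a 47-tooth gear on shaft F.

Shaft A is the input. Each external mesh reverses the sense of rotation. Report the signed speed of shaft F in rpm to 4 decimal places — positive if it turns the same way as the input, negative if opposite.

-369.5249 rpm (opposite to input, |ω| = 369.5249 rpm)

Stage 1 [56T→73T]: ω = 566.0000×56/73 = 434.1918 rpm, dir flips to −; running = −434.1918
Stage 2 [40T→96T]: ω = 434.1918×40/96 = 180.9132 rpm, dir flips to +; running = +180.9132
Stage 3 [96T→30T]: ω = 180.9132×96/30 = 578.9224 rpm, dir flips to −; running = −578.9224
Stage 4 [30T→12T]: ω = 578.9224×30/12 = 1447.3059 rpm, dir flips to +; running = +1447.3059
Stage 5 [12T→47T]: ω = 1447.3059×12/47 = 369.5249 rpm, dir flips to −; running = −369.5249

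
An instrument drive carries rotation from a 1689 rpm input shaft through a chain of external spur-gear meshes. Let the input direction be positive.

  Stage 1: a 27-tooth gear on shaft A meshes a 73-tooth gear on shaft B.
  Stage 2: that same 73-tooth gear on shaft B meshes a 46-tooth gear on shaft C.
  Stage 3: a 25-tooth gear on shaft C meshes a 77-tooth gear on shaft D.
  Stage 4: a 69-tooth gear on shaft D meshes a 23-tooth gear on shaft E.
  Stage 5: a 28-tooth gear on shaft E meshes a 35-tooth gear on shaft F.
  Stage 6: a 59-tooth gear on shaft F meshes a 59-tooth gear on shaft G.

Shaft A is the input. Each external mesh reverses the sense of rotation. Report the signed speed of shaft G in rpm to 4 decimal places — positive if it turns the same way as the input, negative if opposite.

Stage 1 [27T→73T]: ω = 1689.0000×27/73 = 624.6986 rpm, dir flips to −; running = −624.6986
Stage 2 [73T→46T]: ω = 624.6986×73/46 = 991.3696 rpm, dir flips to +; running = +991.3696
Stage 3 [25T→77T]: ω = 991.3696×25/77 = 321.8732 rpm, dir flips to −; running = −321.8732
Stage 4 [69T→23T]: ω = 321.8732×69/23 = 965.6197 rpm, dir flips to +; running = +965.6197
Stage 5 [28T→35T]: ω = 965.6197×28/35 = 772.4958 rpm, dir flips to −; running = −772.4958
Stage 6 [59T→59T]: ω = 772.4958×59/59 = 772.4958 rpm, dir flips to +; running = +772.4958

+772.4958 rpm (same as input, |ω| = 772.4958 rpm)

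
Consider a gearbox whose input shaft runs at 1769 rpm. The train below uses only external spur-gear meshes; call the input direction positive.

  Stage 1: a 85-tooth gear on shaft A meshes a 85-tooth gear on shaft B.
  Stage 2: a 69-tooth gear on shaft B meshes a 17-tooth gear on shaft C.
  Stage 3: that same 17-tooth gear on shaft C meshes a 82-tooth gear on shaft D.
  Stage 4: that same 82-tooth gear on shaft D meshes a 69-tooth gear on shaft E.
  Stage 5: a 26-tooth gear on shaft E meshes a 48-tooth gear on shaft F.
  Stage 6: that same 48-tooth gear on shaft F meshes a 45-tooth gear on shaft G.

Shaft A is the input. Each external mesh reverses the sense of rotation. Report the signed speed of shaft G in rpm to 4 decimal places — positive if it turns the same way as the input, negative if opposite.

Stage 1 [85T→85T]: ω = 1769.0000×85/85 = 1769.0000 rpm, dir flips to −; running = −1769.0000
Stage 2 [69T→17T]: ω = 1769.0000×69/17 = 7180.0588 rpm, dir flips to +; running = +7180.0588
Stage 3 [17T→82T]: ω = 7180.0588×17/82 = 1488.5488 rpm, dir flips to −; running = −1488.5488
Stage 4 [82T→69T]: ω = 1488.5488×82/69 = 1769.0000 rpm, dir flips to +; running = +1769.0000
Stage 5 [26T→48T]: ω = 1769.0000×26/48 = 958.2083 rpm, dir flips to −; running = −958.2083
Stage 6 [48T→45T]: ω = 958.2083×48/45 = 1022.0889 rpm, dir flips to +; running = +1022.0889

+1022.0889 rpm (same as input, |ω| = 1022.0889 rpm)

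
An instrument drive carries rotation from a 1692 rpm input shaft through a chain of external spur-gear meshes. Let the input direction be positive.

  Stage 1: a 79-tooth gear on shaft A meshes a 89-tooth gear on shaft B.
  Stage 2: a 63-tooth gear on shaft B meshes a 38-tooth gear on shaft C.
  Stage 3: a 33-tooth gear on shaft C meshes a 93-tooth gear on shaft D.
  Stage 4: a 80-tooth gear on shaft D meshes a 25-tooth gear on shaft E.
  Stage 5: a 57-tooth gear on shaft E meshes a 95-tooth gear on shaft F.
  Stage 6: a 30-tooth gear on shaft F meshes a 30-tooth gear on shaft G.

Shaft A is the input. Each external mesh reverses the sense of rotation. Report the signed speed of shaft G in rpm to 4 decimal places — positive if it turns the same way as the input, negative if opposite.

Stage 1 [79T→89T]: ω = 1692.0000×79/89 = 1501.8876 rpm, dir flips to −; running = −1501.8876
Stage 2 [63T→38T]: ω = 1501.8876×63/38 = 2489.9716 rpm, dir flips to +; running = +2489.9716
Stage 3 [33T→93T]: ω = 2489.9716×33/93 = 883.5383 rpm, dir flips to −; running = −883.5383
Stage 4 [80T→25T]: ω = 883.5383×80/25 = 2827.3226 rpm, dir flips to +; running = +2827.3226
Stage 5 [57T→95T]: ω = 2827.3226×57/95 = 1696.3936 rpm, dir flips to −; running = −1696.3936
Stage 6 [30T→30T]: ω = 1696.3936×30/30 = 1696.3936 rpm, dir flips to +; running = +1696.3936

+1696.3936 rpm (same as input, |ω| = 1696.3936 rpm)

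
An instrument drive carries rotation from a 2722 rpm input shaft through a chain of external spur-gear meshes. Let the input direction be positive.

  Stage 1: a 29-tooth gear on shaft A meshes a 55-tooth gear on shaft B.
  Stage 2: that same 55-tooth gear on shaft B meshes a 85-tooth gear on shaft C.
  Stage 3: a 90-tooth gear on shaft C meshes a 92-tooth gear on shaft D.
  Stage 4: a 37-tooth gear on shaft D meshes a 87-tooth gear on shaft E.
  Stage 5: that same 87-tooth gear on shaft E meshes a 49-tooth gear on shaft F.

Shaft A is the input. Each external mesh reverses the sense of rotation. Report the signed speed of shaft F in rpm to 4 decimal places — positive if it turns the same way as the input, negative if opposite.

-686.0054 rpm (opposite to input, |ω| = 686.0054 rpm)

Stage 1 [29T→55T]: ω = 2722.0000×29/55 = 1435.2364 rpm, dir flips to −; running = −1435.2364
Stage 2 [55T→85T]: ω = 1435.2364×55/85 = 928.6824 rpm, dir flips to +; running = +928.6824
Stage 3 [90T→92T]: ω = 928.6824×90/92 = 908.4936 rpm, dir flips to −; running = −908.4936
Stage 4 [37T→87T]: ω = 908.4936×37/87 = 386.3708 rpm, dir flips to +; running = +386.3708
Stage 5 [87T→49T]: ω = 386.3708×87/49 = 686.0054 rpm, dir flips to −; running = −686.0054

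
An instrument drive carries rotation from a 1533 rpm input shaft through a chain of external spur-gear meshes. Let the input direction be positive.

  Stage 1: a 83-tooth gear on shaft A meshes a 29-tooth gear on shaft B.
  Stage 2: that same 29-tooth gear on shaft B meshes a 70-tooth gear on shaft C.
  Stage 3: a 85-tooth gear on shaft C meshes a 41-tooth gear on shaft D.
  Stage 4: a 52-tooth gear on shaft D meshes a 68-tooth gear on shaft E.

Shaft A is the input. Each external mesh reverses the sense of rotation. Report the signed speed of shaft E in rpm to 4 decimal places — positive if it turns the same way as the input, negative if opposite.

Stage 1 [83T→29T]: ω = 1533.0000×83/29 = 4387.5517 rpm, dir flips to −; running = −4387.5517
Stage 2 [29T→70T]: ω = 4387.5517×29/70 = 1817.7000 rpm, dir flips to +; running = +1817.7000
Stage 3 [85T→41T]: ω = 1817.7000×85/41 = 3768.4024 rpm, dir flips to −; running = −3768.4024
Stage 4 [52T→68T]: ω = 3768.4024×52/68 = 2881.7195 rpm, dir flips to +; running = +2881.7195

+2881.7195 rpm (same as input, |ω| = 2881.7195 rpm)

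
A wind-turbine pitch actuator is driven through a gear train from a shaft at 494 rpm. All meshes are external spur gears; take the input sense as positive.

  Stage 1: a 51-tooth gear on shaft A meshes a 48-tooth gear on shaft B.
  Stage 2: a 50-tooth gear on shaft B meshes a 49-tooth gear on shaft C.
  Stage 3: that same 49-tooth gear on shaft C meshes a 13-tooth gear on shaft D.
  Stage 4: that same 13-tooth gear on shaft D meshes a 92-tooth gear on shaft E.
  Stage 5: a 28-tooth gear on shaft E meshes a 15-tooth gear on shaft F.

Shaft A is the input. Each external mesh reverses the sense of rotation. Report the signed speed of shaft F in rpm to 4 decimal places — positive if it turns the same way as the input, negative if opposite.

Stage 1 [51T→48T]: ω = 494.0000×51/48 = 524.8750 rpm, dir flips to −; running = −524.8750
Stage 2 [50T→49T]: ω = 524.8750×50/49 = 535.5867 rpm, dir flips to +; running = +535.5867
Stage 3 [49T→13T]: ω = 535.5867×49/13 = 2018.7500 rpm, dir flips to −; running = −2018.7500
Stage 4 [13T→92T]: ω = 2018.7500×13/92 = 285.2582 rpm, dir flips to +; running = +285.2582
Stage 5 [28T→15T]: ω = 285.2582×28/15 = 532.4819 rpm, dir flips to −; running = −532.4819

-532.4819 rpm (opposite to input, |ω| = 532.4819 rpm)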